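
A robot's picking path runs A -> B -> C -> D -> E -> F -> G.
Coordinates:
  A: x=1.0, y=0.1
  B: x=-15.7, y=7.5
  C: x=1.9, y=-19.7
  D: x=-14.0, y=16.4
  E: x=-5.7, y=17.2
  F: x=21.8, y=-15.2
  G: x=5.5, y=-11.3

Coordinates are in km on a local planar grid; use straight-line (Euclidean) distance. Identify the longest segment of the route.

E–F

Leg distances:
A→B: 18.3 km
B→C: 32.4 km
C→D: 39.4 km
D→E: 8.3 km
E→F: 42.5 km
F→G: 16.8 km
The longest leg is E–F at 42.5 km.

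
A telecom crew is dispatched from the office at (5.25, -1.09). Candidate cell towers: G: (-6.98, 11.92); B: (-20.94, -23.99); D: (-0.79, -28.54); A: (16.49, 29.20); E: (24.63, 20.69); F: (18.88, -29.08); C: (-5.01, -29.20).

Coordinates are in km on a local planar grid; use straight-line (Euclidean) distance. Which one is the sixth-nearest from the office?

Distance to each, sorted:
G: 17.9 km
D: 28.1 km
E: 29.2 km
C: 29.9 km
F: 31.1 km
A: 32.3 km
B: 34.8 km
The sixth-nearest is A at 32.3 km.

A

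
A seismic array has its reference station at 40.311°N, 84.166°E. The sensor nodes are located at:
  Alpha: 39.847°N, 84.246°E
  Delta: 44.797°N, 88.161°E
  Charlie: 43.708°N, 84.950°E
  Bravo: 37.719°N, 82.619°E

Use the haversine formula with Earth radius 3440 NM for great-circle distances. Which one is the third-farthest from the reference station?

Bravo

Distances from the reference station (40.311°N, 84.166°E):
Delta: 322.0 NM
Charlie: 206.9 NM
Bravo: 171.5 NM
Alpha: 28.1 NM
The third-farthest is Bravo at 171.5 NM.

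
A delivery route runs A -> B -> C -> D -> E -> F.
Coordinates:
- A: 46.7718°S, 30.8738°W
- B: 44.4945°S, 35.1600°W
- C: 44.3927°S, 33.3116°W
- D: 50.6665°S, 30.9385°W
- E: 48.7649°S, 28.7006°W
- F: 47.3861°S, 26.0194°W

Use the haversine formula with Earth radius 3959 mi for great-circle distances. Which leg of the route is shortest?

Leg distances:
A→B: 260.0 mi
B→C: 91.5 mi
C→D: 447.4 mi
D→E: 165.1 mi
E→F: 156.2 mi
The shortest leg is B–C at 91.5 mi.

B–C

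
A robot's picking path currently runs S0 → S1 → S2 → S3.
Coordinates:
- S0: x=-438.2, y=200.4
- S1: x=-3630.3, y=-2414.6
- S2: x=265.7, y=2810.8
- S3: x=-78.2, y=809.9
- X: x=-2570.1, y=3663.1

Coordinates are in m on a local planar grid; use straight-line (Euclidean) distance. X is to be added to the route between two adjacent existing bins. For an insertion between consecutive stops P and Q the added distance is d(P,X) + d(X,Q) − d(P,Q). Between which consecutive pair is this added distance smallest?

Added distance for inserting X between each consecutive pair:
S0–S1: 6109.4 m
S1–S2: 2612.6 m
S2–S3: 4719.1 m
Smallest added distance is 2612.6 m, inserting between S1 and S2.

between S1 and S2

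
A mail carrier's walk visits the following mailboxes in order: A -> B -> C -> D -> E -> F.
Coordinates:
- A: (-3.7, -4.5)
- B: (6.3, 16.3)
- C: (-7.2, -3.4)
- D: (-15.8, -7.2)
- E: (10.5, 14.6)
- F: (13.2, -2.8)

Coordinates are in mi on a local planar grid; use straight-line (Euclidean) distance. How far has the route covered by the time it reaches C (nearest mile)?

Leg distances:
A→B: 23.1 mi  (cumulative 23.1 mi)
B→C: 23.9 mi  (cumulative 47.0 mi)
Cumulative distance at C ≈ 47 mi.

47 mi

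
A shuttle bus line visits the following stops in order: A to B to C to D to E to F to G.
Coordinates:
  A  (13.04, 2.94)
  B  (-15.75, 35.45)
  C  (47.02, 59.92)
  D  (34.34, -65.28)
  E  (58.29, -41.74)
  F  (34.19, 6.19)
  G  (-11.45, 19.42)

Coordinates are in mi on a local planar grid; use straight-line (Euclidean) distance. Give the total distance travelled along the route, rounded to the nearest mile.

Leg distances:
A→B: 43.4 mi  (cumulative 43.4 mi)
B→C: 67.4 mi  (cumulative 110.8 mi)
C→D: 125.8 mi  (cumulative 236.6 mi)
D→E: 33.6 mi  (cumulative 270.2 mi)
E→F: 53.6 mi  (cumulative 323.9 mi)
F→G: 47.5 mi  (cumulative 371.4 mi)
Total route length ≈ 371 mi.

371 mi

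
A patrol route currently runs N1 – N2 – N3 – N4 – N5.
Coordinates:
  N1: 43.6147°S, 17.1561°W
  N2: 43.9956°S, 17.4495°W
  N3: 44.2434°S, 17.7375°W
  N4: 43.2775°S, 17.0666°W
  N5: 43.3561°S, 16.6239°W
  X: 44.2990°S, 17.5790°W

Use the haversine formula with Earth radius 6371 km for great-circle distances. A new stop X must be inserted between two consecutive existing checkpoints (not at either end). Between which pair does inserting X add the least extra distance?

between N2 and N3

Added distance for inserting X between each consecutive pair:
N1–N2: 70.1 km
N2–N3: 13.5 km
N3–N4: 14.7 km
N4–N5: 213.8 km
Smallest added distance is 13.5 km, inserting between N2 and N3.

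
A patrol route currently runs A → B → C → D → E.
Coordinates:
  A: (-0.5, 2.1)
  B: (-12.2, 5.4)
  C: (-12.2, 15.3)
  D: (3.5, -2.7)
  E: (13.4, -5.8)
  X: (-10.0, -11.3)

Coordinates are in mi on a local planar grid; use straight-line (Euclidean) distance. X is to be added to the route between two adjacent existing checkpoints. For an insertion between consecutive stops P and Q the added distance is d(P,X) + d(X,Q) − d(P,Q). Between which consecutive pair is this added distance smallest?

Added distance for inserting X between each consecutive pair:
A–B: 21.1 mi
B–C: 33.6 mi
C–D: 18.8 mi
D–E: 29.7 mi
Smallest added distance is 18.8 mi, inserting between C and D.

between C and D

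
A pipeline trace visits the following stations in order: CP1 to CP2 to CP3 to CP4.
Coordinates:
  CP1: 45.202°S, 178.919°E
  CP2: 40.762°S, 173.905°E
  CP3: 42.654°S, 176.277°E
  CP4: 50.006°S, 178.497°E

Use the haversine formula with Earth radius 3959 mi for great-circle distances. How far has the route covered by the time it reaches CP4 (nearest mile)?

Leg distances:
CP1→CP2: 397.8 mi  (cumulative 397.8 mi)
CP2→CP3: 179.0 mi  (cumulative 576.8 mi)
CP3→CP4: 518.9 mi  (cumulative 1095.7 mi)
Cumulative distance at CP4 ≈ 1096 mi.

1096 mi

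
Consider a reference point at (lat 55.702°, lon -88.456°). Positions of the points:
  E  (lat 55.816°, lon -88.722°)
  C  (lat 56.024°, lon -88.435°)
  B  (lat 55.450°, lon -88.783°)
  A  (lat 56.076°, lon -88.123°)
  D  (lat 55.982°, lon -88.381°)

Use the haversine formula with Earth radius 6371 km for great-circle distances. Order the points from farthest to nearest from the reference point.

Computing each great-circle distance from (lat 55.702°, lon -88.456°):
A (lat 56.076°, lon -88.123°): 46.5 km
C (lat 56.024°, lon -88.435°): 35.8 km
B (lat 55.450°, lon -88.783°): 34.8 km
D (lat 55.982°, lon -88.381°): 31.5 km
E (lat 55.816°, lon -88.722°): 20.9 km

A, C, B, D, E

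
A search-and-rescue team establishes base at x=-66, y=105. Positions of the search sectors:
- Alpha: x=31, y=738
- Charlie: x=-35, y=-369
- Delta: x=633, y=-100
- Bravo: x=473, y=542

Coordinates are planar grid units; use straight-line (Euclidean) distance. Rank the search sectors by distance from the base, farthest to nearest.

Distances from the base:
Delta x=633, y=-100: 728.4
Bravo x=473, y=542: 693.9
Alpha x=31, y=738: 640.4
Charlie x=-35, y=-369: 475.0

Delta, Bravo, Alpha, Charlie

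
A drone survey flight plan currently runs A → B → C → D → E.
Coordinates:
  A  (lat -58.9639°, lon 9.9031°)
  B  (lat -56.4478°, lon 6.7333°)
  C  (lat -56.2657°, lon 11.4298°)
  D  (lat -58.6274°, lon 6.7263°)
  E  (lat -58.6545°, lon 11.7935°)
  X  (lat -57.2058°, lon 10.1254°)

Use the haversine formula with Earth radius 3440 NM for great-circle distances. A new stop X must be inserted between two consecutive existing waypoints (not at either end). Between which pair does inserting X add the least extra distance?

between C and D

Added distance for inserting X between each consecutive pair:
A–B: 44.1 NM
B–C: 34.7 NM
C–D: 1.1 NM
D–E: 81.6 NM
Smallest added distance is 1.1 NM, inserting between C and D.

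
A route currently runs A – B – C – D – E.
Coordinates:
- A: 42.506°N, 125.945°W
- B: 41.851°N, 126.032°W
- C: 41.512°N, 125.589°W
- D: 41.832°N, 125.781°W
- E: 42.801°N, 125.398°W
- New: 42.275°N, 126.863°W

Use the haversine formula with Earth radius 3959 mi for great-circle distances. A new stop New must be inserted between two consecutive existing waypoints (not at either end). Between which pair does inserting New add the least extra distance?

Added distance for inserting New between each consecutive pair:
A–B: 55.7 mi
B–C: 103.1 mi
C–D: 123.3 mi
D–E: 76.6 mi
Smallest added distance is 55.7 mi, inserting between A and B.

between A and B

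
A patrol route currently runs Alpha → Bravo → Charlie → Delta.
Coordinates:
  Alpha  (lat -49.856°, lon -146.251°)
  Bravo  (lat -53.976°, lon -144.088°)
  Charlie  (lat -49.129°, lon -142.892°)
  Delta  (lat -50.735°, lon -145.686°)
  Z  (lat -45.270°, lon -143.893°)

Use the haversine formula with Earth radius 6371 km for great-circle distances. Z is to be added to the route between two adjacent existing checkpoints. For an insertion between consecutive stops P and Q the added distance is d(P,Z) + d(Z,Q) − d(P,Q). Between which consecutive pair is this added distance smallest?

between Charlie and Delta

Added distance for inserting Z between each consecutive pair:
Alpha–Bravo: 1026.4 km
Bravo–Charlie: 858.6 km
Charlie–Delta: 789.7 km
Smallest added distance is 789.7 km, inserting between Charlie and Delta.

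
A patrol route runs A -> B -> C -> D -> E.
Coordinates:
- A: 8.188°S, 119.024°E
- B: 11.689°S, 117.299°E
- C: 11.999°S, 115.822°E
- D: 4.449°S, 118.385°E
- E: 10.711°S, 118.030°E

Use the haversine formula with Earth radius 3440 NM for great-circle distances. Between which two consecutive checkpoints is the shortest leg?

Leg distances:
A→B: 233.6 NM
B→C: 88.8 NM
C→D: 478.2 NM
D→E: 376.6 NM
The shortest leg is B–C at 88.8 NM.

B–C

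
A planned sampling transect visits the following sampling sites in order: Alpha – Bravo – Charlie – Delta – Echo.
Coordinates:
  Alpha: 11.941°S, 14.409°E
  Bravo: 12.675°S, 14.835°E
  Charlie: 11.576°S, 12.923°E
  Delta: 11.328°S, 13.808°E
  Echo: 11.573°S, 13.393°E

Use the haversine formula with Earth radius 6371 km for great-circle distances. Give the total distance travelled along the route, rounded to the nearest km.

Leg distances:
Alpha→Bravo: 93.8 km  (cumulative 93.8 km)
Bravo→Charlie: 241.1 km  (cumulative 334.9 km)
Charlie→Delta: 100.3 km  (cumulative 435.3 km)
Delta→Echo: 52.8 km  (cumulative 488.1 km)
Total route length ≈ 488 km.

488 km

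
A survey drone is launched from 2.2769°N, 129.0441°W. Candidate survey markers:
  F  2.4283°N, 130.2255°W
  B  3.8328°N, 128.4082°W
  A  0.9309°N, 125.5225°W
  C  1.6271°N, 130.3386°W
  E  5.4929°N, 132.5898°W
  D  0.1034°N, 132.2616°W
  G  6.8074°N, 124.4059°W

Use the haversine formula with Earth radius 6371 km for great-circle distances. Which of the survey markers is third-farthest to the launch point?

D

Distances from the launch point (2.2769°N, 129.0441°W):
G: 719.7 km
E: 531.6 km
D: 431.7 km
A: 419.1 km
B: 186.9 km
C: 161.0 km
F: 132.3 km
The third-farthest is D at 431.7 km.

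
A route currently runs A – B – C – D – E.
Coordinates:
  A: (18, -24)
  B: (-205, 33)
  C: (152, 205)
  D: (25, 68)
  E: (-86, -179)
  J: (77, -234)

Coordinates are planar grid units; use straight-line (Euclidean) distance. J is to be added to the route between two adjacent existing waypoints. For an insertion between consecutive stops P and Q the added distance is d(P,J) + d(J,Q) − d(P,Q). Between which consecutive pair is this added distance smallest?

Added distance for inserting J between each consecutive pair:
A–B: 376.3
B–C: 437.4
C–D: 565.0
D–E: 207.7
Smallest added distance is 207.7, inserting between D and E.

between D and E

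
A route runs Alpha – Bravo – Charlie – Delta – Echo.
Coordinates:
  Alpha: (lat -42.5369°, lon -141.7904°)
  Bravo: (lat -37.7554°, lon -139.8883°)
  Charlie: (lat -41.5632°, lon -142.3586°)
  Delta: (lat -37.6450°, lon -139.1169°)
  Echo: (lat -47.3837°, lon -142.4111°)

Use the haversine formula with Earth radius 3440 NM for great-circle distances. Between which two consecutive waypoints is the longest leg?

Leg distances:
Alpha→Bravo: 300.0 NM
Bravo→Charlie: 255.5 NM
Charlie→Delta: 278.9 NM
Delta→Echo: 602.5 NM
The longest leg is Delta–Echo at 602.5 NM.

Delta–Echo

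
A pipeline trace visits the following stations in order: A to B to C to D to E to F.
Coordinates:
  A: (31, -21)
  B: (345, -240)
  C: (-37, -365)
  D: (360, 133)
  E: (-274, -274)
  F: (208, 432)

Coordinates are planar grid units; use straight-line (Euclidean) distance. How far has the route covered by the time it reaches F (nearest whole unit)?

Leg distances:
A→B: 382.8  (cumulative 382.8)
B→C: 401.9  (cumulative 784.8)
C→D: 636.9  (cumulative 1421.6)
D→E: 753.4  (cumulative 2175.0)
E→F: 854.8  (cumulative 3029.9)
Cumulative distance at F ≈ 3030.

3030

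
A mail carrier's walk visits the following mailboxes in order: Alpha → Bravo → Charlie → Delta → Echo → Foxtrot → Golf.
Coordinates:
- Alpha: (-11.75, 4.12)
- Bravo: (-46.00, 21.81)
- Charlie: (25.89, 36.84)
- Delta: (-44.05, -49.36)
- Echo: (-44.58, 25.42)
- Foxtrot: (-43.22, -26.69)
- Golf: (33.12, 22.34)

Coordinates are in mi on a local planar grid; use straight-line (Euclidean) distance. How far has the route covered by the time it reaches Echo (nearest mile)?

Leg distances:
Alpha→Bravo: 38.5 mi  (cumulative 38.5 mi)
Bravo→Charlie: 73.4 mi  (cumulative 112.0 mi)
Charlie→Delta: 111.0 mi  (cumulative 223.0 mi)
Delta→Echo: 74.8 mi  (cumulative 297.8 mi)
Cumulative distance at Echo ≈ 298 mi.

298 mi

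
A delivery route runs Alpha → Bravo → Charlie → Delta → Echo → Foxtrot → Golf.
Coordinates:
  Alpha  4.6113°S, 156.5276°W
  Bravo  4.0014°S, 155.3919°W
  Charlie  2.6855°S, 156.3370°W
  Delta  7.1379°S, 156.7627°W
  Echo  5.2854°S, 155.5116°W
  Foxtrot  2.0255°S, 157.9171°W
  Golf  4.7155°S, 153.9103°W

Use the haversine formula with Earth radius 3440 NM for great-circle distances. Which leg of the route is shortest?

Leg distances:
Alpha→Bravo: 77.2 NM
Bravo→Charlie: 97.2 NM
Charlie→Delta: 268.5 NM
Delta→Echo: 134.0 NM
Echo→Foxtrot: 243.1 NM
Foxtrot→Golf: 289.4 NM
The shortest leg is Alpha–Bravo at 77.2 NM.

Alpha–Bravo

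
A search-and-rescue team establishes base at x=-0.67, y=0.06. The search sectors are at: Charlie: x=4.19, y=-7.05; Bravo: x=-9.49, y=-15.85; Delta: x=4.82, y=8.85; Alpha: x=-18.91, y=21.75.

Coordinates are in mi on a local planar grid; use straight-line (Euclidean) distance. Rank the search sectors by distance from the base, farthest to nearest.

Distance from the base at x=-0.67, y=0.06 to each:
Alpha x=-18.91, y=21.75: 28.3 mi
Bravo x=-9.49, y=-15.85: 18.2 mi
Delta x=4.82, y=8.85: 10.4 mi
Charlie x=4.19, y=-7.05: 8.6 mi

Alpha, Bravo, Delta, Charlie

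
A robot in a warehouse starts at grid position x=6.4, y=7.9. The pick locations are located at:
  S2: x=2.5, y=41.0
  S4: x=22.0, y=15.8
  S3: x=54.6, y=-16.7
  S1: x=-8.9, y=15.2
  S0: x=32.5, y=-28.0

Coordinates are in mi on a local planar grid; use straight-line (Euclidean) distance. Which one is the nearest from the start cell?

Distances from the start cell (x=6.4, y=7.9):
S1: 17.0 mi
S4: 17.5 mi
S2: 33.3 mi
S0: 44.4 mi
S3: 54.1 mi
The nearest is S1 at 17.0 mi.

S1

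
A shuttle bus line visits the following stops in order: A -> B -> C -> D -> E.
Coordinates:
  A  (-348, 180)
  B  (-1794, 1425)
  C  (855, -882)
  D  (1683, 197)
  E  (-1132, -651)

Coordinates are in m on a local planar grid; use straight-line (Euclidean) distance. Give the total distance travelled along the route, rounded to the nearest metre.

9721 m

Leg distances:
A→B: 1908.1 m  (cumulative 1908.1 m)
B→C: 3512.8 m  (cumulative 5420.9 m)
C→D: 1360.1 m  (cumulative 6781.0 m)
D→E: 2940.0 m  (cumulative 9720.9 m)
Total route length ≈ 9721 m.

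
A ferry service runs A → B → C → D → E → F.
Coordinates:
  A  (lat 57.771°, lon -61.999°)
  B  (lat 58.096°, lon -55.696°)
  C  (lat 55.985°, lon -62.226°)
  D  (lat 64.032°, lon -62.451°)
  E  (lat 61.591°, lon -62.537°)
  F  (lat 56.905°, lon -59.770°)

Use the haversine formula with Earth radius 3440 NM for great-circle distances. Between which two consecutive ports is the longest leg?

Leg distances:
A→B: 201.8 NM
B→C: 248.0 NM
C→D: 483.2 NM
D→E: 146.6 NM
E→F: 293.8 NM
The longest leg is C–D at 483.2 NM.

C–D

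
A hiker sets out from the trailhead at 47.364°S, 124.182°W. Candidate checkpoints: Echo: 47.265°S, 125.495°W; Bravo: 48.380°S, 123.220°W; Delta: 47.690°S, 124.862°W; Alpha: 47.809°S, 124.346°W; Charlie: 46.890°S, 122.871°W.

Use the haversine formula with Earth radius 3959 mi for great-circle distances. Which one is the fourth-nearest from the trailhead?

Distances from the trailhead (47.364°S, 124.182°W):
Alpha: 31.7 mi
Delta: 38.9 mi
Echo: 61.9 mi
Charlie: 69.8 mi
Bravo: 83.2 mi
The fourth-nearest is Charlie at 69.8 mi.

Charlie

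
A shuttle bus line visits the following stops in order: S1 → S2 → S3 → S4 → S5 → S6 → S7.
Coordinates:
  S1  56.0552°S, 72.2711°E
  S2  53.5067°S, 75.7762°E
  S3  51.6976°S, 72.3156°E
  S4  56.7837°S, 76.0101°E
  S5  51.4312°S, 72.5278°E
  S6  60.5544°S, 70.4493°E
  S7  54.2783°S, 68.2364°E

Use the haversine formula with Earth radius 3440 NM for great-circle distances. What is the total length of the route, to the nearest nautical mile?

Leg distances:
S1→S2: 195.2 NM  (cumulative 195.2 NM)
S2→S3: 166.5 NM  (cumulative 361.7 NM)
S3→S4: 331.6 NM  (cumulative 693.3 NM)
S4→S5: 343.8 NM  (cumulative 1037.2 NM)
S5→S6: 552.1 NM  (cumulative 1589.3 NM)
S6→S7: 383.5 NM  (cumulative 1972.8 NM)
Total route length ≈ 1973 NM.

1973 NM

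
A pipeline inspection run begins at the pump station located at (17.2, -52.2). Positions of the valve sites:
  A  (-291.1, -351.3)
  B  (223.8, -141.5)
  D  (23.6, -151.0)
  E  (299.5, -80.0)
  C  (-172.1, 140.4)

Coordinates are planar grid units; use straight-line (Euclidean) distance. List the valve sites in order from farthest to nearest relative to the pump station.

Distance from the pump station at (17.2, -52.2) to each:
A (-291.1, -351.3): 429.5
E (299.5, -80.0): 283.7
C (-172.1, 140.4): 270.1
B (223.8, -141.5): 225.1
D (23.6, -151.0): 99.0

A, E, C, B, D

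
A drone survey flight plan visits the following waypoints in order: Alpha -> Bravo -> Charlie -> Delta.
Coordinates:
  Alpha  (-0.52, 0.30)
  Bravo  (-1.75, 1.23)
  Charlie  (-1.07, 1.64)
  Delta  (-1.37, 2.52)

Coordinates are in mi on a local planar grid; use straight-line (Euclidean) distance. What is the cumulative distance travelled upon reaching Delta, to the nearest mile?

Leg distances:
Alpha→Bravo: 1.5 mi  (cumulative 1.5 mi)
Bravo→Charlie: 0.8 mi  (cumulative 2.3 mi)
Charlie→Delta: 0.9 mi  (cumulative 3.3 mi)
Cumulative distance at Delta ≈ 3 mi.

3 mi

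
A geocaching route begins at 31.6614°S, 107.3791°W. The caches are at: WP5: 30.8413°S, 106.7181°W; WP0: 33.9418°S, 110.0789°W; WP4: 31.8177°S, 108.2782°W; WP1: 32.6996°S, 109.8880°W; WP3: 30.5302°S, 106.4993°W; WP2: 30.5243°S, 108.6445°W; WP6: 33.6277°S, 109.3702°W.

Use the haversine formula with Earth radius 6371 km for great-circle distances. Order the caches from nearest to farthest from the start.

WP4, WP5, WP3, WP2, WP1, WP6, WP0

Distances from the start:
WP4 31.8177°S, 108.2782°W: 86.8 km
WP5 30.8413°S, 106.7181°W: 110.7 km
WP3 30.5302°S, 106.4993°W: 151.1 km
WP2 30.5243°S, 108.6445°W: 174.7 km
WP1 32.6996°S, 109.8880°W: 262.8 km
WP6 33.6277°S, 109.3702°W: 287.3 km
WP0 33.9418°S, 110.0789°W: 357.7 km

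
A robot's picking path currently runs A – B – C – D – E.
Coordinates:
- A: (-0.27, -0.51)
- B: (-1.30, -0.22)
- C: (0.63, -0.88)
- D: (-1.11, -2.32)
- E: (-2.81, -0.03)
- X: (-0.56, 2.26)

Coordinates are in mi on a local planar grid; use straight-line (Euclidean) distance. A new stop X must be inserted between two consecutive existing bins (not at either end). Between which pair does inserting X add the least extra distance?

between B and C

Added distance for inserting X between each consecutive pair:
A–B: 4.3 mi
B–C: 3.9 mi
C–D: 5.7 mi
D–E: 5.0 mi
Smallest added distance is 3.9 mi, inserting between B and C.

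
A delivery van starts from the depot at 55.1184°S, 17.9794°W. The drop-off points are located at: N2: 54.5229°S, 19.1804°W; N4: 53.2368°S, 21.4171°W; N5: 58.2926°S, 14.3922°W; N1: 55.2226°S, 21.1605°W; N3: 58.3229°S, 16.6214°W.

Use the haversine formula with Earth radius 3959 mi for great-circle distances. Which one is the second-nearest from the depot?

N1

Distance to each, sorted:
N2: 63.1 mi
N1: 125.7 mi
N4: 190.3 mi
N3: 227.3 mi
N5: 258.0 mi
The second-nearest is N1 at 125.7 mi.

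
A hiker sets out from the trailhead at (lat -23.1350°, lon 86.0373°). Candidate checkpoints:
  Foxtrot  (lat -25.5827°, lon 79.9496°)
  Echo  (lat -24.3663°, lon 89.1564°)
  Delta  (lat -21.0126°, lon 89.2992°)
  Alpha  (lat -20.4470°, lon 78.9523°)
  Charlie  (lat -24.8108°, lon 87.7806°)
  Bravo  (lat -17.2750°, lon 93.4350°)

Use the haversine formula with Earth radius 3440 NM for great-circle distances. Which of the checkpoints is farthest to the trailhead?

Bravo

Distances from the trailhead ((lat -23.1350°, lon 86.0373°)):
Bravo: 545.2 NM
Alpha: 426.6 NM
Foxtrot: 363.9 NM
Delta: 221.7 NM
Echo: 186.7 NM
Charlie: 138.8 NM
The farthest is Bravo at 545.2 NM.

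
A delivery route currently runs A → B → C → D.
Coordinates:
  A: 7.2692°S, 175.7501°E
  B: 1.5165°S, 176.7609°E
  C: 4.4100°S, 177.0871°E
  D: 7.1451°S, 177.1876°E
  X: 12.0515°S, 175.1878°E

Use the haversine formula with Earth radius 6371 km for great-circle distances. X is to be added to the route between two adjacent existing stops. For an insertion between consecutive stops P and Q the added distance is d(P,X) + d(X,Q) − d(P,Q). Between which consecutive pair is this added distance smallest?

between A and B

Added distance for inserting X between each consecutive pair:
A–B: 1070.1 km
B–C: 1735.4 km
C–D: 1158.6 km
Smallest added distance is 1070.1 km, inserting between A and B.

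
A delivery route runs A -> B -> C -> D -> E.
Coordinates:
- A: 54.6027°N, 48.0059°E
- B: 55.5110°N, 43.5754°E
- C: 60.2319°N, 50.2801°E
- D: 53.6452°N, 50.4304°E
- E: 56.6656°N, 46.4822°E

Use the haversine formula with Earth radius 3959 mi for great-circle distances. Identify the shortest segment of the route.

Leg distances:
A→B: 186.2 mi
B→C: 408.4 mi
C→D: 455.2 mi
D→E: 260.4 mi
The shortest leg is A–B at 186.2 mi.

A–B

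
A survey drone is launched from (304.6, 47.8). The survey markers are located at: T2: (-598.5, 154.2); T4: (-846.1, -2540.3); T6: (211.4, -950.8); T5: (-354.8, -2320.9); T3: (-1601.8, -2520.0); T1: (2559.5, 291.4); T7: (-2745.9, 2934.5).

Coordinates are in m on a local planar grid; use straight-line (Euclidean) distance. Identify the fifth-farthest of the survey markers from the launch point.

T1

Distances from the launch point ((304.6, 47.8)):
T7: 4199.8 m
T3: 3198.1 m
T4: 2832.4 m
T5: 2458.8 m
T1: 2268.0 m
T6: 1002.9 m
T2: 909.3 m
The fifth-farthest is T1 at 2268.0 m.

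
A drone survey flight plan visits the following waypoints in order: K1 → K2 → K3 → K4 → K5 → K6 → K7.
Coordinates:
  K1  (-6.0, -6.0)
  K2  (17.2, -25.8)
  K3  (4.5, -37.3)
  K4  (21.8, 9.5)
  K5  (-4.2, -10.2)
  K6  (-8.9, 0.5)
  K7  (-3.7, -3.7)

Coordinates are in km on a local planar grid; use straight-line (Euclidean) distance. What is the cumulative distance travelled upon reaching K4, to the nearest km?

Leg distances:
K1→K2: 30.5 km  (cumulative 30.5 km)
K2→K3: 17.1 km  (cumulative 47.6 km)
K3→K4: 49.9 km  (cumulative 97.5 km)
Cumulative distance at K4 ≈ 98 km.

98 km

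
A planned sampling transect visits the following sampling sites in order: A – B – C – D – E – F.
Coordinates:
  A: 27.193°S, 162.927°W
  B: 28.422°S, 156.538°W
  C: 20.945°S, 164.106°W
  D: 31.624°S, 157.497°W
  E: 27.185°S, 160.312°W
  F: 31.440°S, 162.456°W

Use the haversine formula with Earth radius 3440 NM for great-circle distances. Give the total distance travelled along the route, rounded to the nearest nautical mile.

2273 NM

Leg distances:
A→B: 347.2 NM  (cumulative 347.2 NM)
B→C: 609.5 NM  (cumulative 956.7 NM)
C→D: 732.8 NM  (cumulative 1689.5 NM)
D→E: 304.4 NM  (cumulative 1994.0 NM)
E→F: 279.0 NM  (cumulative 2273.0 NM)
Total route length ≈ 2273 NM.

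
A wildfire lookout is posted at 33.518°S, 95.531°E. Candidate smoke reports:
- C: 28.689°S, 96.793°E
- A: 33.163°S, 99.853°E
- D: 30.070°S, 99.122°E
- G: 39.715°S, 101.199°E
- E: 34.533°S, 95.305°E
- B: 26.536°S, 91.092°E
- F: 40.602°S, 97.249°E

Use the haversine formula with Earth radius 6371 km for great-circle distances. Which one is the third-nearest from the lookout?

D

Distances from the lookout (33.518°S, 95.531°E):
E: 114.8 km
A: 403.4 km
D: 511.9 km
C: 550.2 km
F: 802.3 km
G: 854.4 km
B: 885.9 km
The third-nearest is D at 511.9 km.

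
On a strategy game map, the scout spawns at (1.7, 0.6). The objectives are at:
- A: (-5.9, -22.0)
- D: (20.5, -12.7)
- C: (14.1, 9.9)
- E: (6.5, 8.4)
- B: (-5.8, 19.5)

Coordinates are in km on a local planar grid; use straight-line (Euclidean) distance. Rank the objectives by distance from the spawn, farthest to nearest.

A, D, B, C, E

Distances from the spawn:
A (-5.9, -22.0): 23.8 km
D (20.5, -12.7): 23.0 km
B (-5.8, 19.5): 20.3 km
C (14.1, 9.9): 15.5 km
E (6.5, 8.4): 9.2 km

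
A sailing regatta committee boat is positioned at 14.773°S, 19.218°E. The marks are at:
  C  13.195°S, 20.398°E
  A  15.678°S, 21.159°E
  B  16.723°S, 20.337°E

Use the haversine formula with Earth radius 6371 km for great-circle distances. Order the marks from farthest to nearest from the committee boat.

B, A, C

Distance from the committee boat at 14.773°S, 19.218°E to each:
B 16.723°S, 20.337°E: 247.7 km
A 15.678°S, 21.159°E: 231.3 km
C 13.195°S, 20.398°E: 216.8 km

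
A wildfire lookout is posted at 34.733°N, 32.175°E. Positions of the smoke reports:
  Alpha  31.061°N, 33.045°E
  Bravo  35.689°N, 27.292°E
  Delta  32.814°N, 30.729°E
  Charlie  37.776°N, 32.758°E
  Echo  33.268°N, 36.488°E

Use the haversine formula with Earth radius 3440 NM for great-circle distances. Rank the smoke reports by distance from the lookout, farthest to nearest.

Bravo, Echo, Alpha, Charlie, Delta

Distance from the lookout at 34.733°N, 32.175°E to each:
Bravo 35.689°N, 27.292°E: 246.3 NM
Echo 33.268°N, 36.488°E: 232.0 NM
Alpha 31.061°N, 33.045°E: 224.8 NM
Charlie 37.776°N, 32.758°E: 184.9 NM
Delta 32.814°N, 30.729°E: 135.9 NM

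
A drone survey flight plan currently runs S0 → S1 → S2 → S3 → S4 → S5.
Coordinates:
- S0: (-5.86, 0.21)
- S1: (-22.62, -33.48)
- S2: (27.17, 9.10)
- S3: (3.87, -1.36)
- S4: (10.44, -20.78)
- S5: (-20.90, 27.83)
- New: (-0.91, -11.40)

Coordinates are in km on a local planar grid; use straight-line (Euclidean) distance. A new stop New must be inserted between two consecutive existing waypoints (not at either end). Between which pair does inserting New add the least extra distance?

Added distance for inserting New between each consecutive pair:
S0–S1: 6.0 km
S1–S2: 0.2 km
S2–S3: 20.3 km
S3–S4: 5.3 km
S4–S5: 0.9 km
Smallest added distance is 0.2 km, inserting between S1 and S2.

between S1 and S2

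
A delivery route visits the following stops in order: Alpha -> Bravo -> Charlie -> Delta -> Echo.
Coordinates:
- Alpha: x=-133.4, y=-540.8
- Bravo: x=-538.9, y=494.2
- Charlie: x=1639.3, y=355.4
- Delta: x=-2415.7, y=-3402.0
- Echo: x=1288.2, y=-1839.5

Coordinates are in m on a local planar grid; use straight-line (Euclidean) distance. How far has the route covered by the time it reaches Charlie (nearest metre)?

Leg distances:
Alpha→Bravo: 1111.6 m  (cumulative 1111.6 m)
Bravo→Charlie: 2182.6 m  (cumulative 3294.2 m)
Cumulative distance at Charlie ≈ 3294 m.

3294 m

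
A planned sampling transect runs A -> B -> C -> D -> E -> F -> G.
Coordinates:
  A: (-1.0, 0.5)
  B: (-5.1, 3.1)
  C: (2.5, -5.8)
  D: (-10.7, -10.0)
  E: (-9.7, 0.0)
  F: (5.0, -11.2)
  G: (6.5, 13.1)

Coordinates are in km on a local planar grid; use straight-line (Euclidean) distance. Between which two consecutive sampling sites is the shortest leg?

Leg distances:
A→B: 4.9 km
B→C: 11.7 km
C→D: 13.9 km
D→E: 10.0 km
E→F: 18.5 km
F→G: 24.3 km
The shortest leg is A–B at 4.9 km.

A–B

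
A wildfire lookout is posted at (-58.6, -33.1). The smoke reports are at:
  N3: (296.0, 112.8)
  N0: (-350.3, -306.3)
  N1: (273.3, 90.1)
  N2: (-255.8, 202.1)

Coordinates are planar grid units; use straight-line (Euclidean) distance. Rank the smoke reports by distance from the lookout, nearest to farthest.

Distance from the lookout at (-58.6, -33.1) to each:
N2 (-255.8, 202.1): 306.9
N1 (273.3, 90.1): 354.0
N3 (296.0, 112.8): 383.4
N0 (-350.3, -306.3): 399.7

N2, N1, N3, N0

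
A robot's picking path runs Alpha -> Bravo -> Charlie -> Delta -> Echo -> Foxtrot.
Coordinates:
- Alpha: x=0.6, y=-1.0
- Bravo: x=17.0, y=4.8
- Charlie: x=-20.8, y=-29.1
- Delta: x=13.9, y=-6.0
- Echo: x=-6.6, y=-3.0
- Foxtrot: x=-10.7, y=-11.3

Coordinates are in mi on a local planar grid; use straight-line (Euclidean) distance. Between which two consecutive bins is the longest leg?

Leg distances:
Alpha→Bravo: 17.4 mi
Bravo→Charlie: 50.8 mi
Charlie→Delta: 41.7 mi
Delta→Echo: 20.7 mi
Echo→Foxtrot: 9.3 mi
The longest leg is Bravo–Charlie at 50.8 mi.

Bravo–Charlie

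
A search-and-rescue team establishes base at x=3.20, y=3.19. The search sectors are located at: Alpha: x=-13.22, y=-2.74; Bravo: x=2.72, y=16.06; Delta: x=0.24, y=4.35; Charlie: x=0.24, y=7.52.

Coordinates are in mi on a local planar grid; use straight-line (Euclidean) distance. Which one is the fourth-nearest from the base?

Distances from the base (x=3.20, y=3.19):
Delta: 3.2 mi
Charlie: 5.2 mi
Bravo: 12.9 mi
Alpha: 17.5 mi
The fourth-nearest is Alpha at 17.5 mi.

Alpha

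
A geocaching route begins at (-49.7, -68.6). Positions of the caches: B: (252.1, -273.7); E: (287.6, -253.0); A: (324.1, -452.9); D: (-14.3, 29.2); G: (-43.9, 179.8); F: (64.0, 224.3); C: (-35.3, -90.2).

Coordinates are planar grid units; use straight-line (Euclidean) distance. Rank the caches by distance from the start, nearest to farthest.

C, D, G, F, B, E, A

Computing each straight-line distance from (-49.7, -68.6):
C (-35.3, -90.2): 26.0
D (-14.3, 29.2): 104.0
G (-43.9, 179.8): 248.5
F (64.0, 224.3): 314.2
B (252.1, -273.7): 364.9
E (287.6, -253.0): 384.4
A (324.1, -452.9): 536.1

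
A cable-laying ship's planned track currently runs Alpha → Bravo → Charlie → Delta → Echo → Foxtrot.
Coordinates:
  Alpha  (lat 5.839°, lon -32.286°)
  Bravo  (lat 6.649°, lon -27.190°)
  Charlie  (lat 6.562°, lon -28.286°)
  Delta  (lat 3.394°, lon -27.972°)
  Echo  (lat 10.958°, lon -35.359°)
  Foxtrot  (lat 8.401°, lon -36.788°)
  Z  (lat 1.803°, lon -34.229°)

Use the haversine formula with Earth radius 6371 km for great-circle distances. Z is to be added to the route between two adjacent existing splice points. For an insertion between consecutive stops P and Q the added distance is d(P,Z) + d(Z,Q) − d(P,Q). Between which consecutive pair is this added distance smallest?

Added distance for inserting Z between each consecutive pair:
Alpha–Bravo: 875.7 km
Bravo–Charlie: 1671.9 km
Charlie–Delta: 1208.3 km
Delta–Echo: 572.1 km
Echo–Foxtrot: 1487.4 km
Smallest added distance is 572.1 km, inserting between Delta and Echo.

between Delta and Echo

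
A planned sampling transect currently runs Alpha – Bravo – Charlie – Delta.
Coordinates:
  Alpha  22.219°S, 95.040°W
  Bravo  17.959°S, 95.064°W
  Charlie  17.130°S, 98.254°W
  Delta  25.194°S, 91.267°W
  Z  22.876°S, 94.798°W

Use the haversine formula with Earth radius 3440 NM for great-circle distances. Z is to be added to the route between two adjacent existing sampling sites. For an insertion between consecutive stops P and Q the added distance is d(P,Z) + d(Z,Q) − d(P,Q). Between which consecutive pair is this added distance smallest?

Added distance for inserting Z between each consecutive pair:
Alpha–Bravo: 81.5 NM
Bravo–Charlie: 502.5 NM
Charlie–Delta: 12.5 NM
Smallest added distance is 12.5 NM, inserting between Charlie and Delta.

between Charlie and Delta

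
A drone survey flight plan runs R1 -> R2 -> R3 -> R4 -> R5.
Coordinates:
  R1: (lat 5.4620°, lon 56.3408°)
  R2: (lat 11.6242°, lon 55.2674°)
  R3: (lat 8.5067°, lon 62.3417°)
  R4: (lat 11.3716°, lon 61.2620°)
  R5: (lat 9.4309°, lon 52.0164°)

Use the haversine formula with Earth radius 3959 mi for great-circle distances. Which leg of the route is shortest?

Leg distances:
R1→R2: 432.1 mi
R2→R3: 527.2 mi
R3→R4: 211.2 mi
R4→R5: 642.4 mi
The shortest leg is R3–R4 at 211.2 mi.

R3–R4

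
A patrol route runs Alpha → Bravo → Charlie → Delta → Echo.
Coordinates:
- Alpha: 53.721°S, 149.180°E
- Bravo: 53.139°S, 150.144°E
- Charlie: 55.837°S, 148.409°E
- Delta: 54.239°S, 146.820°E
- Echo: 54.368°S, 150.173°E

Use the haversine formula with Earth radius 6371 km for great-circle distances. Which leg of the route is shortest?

Leg distances:
Alpha→Bravo: 90.9 km
Bravo→Charlie: 320.2 km
Charlie→Delta: 204.5 km
Delta→Echo: 218.0 km
The shortest leg is Alpha–Bravo at 90.9 km.

Alpha–Bravo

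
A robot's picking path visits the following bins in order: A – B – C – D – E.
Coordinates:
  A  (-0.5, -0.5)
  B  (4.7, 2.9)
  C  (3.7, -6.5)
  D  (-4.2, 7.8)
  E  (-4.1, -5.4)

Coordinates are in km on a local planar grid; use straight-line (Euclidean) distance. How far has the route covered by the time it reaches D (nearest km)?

Leg distances:
A→B: 6.2 km  (cumulative 6.2 km)
B→C: 9.5 km  (cumulative 15.7 km)
C→D: 16.3 km  (cumulative 32.0 km)
Cumulative distance at D ≈ 32 km.

32 km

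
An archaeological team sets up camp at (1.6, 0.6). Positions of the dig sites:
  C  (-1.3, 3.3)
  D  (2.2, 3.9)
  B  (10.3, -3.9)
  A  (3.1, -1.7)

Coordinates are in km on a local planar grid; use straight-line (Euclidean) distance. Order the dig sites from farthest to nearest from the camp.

B, C, D, A

Computing each straight-line distance from (1.6, 0.6):
B (10.3, -3.9): 9.8 km
C (-1.3, 3.3): 4.0 km
D (2.2, 3.9): 3.4 km
A (3.1, -1.7): 2.7 km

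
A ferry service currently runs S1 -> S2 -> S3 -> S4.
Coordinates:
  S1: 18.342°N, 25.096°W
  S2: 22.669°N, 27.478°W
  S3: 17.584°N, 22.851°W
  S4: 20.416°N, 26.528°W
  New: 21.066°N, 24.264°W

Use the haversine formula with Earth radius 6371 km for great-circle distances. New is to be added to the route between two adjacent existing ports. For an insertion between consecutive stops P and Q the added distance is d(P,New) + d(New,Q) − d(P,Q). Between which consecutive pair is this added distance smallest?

between S2 and S3

Added distance for inserting New between each consecutive pair:
S1–S2: 150.4 km
S2–S3: 47.6 km
S3–S4: 162.3 km
Smallest added distance is 47.6 km, inserting between S2 and S3.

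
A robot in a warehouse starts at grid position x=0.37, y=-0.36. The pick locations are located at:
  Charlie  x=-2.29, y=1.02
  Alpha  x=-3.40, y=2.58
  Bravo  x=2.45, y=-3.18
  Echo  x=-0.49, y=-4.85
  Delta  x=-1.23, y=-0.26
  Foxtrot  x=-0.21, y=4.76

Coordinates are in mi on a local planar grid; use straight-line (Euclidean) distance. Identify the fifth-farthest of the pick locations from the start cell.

Charlie

Distances from the start cell (x=0.37, y=-0.36):
Foxtrot: 5.2 mi
Alpha: 4.8 mi
Echo: 4.6 mi
Bravo: 3.5 mi
Charlie: 3.0 mi
Delta: 1.6 mi
The fifth-farthest is Charlie at 3.0 mi.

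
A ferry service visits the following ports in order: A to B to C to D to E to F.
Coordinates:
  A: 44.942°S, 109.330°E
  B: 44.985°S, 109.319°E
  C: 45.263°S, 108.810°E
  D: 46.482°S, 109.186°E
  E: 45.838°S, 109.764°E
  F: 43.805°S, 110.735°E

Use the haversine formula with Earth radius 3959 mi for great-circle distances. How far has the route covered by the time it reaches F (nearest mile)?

Leg distances:
A→B: 3.0 mi  (cumulative 3.0 mi)
B→C: 31.4 mi  (cumulative 34.4 mi)
C→D: 86.2 mi  (cumulative 120.6 mi)
D→E: 52.4 mi  (cumulative 172.9 mi)
E→F: 148.3 mi  (cumulative 321.3 mi)
Cumulative distance at F ≈ 321 mi.

321 mi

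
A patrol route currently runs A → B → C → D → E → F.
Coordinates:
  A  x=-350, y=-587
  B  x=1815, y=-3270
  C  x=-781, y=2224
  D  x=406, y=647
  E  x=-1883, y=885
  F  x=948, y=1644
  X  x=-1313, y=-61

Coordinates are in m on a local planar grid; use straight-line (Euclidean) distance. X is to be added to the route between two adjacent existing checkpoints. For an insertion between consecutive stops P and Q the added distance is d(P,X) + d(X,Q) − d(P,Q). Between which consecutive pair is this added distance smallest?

between D and E

Added distance for inserting X between each consecutive pair:
A–B: 2131.0 m
B–C: 751.0 m
C–D: 2231.4 m
D–E: 662.2 m
E–F: 1005.3 m
Smallest added distance is 662.2 m, inserting between D and E.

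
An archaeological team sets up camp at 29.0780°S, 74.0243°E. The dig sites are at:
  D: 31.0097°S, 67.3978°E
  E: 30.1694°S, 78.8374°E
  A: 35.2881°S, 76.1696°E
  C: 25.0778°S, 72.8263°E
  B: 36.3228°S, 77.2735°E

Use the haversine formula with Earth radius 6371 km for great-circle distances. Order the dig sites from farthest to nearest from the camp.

B, A, D, E, C

Distance from the camp at 29.0780°S, 74.0243°E to each:
B 36.3228°S, 77.2735°E: 860.9 km
A 35.2881°S, 76.1696°E: 719.4 km
D 31.0097°S, 67.3978°E: 672.9 km
E 30.1694°S, 78.8374°E: 480.8 km
C 25.0778°S, 72.8263°E: 460.3 km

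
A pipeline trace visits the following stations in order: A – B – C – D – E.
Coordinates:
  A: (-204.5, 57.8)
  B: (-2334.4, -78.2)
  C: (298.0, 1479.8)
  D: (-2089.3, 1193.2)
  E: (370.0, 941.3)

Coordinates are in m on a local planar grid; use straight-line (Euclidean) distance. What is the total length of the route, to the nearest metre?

Leg distances:
A→B: 2134.2 m  (cumulative 2134.2 m)
B→C: 3058.9 m  (cumulative 5193.1 m)
C→D: 2404.4 m  (cumulative 7597.6 m)
D→E: 2472.2 m  (cumulative 10069.8 m)
Total route length ≈ 10070 m.

10070 m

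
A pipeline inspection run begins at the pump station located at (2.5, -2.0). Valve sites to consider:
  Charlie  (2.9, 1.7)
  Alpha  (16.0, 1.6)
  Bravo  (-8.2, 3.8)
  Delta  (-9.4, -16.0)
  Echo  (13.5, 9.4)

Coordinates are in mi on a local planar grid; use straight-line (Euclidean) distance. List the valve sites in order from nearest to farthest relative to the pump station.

Charlie, Bravo, Alpha, Echo, Delta

Computing each straight-line distance from (2.5, -2.0):
Charlie (2.9, 1.7): 3.7 mi
Bravo (-8.2, 3.8): 12.2 mi
Alpha (16.0, 1.6): 14.0 mi
Echo (13.5, 9.4): 15.8 mi
Delta (-9.4, -16.0): 18.4 mi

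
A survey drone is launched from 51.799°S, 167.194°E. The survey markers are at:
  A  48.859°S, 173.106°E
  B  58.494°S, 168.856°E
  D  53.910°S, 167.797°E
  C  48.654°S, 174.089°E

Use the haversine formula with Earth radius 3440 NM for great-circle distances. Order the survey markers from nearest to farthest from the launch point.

Distances from the launch point:
D 53.910°S, 167.797°E: 128.6 NM
A 48.859°S, 173.106°E: 287.1 NM
C 48.654°S, 174.089°E: 325.0 NM
B 58.494°S, 168.856°E: 406.0 NM

D, A, C, B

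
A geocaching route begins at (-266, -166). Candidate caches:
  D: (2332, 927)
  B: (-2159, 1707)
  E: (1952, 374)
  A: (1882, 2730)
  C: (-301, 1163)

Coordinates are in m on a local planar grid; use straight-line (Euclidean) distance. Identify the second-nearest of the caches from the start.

Distance to each, sorted:
C: 1329.5 m
E: 2282.8 m
B: 2663.0 m
D: 2818.6 m
A: 3605.7 m
The second-nearest is E at 2282.8 m.

E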